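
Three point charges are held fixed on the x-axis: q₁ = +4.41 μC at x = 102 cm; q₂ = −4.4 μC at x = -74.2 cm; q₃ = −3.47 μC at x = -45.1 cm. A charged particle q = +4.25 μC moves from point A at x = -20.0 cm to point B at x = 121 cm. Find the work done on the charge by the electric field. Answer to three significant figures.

-1.42 J

The work done by the electric force is W_field = −ΔU = −q(V_B − V_A) = q(V_A − V_B).
At A: distances to the source charges are 1.22 m, 0.542 m, 0.251 m; V_A = Σ kqᵢ/rᵢ = -1.65×10⁵ V.
At B: distances to the source charges are 0.190 m, 1.95 m, 1.66 m; V_B = Σ kqᵢ/rᵢ = 1.70×10⁵ V.
ΔV = V_B − V_A = 3.34×10⁵ V.
W_field = −qΔV = −(4.25×10⁻⁶ C)(3.34×10⁵ V) = -1.42 J.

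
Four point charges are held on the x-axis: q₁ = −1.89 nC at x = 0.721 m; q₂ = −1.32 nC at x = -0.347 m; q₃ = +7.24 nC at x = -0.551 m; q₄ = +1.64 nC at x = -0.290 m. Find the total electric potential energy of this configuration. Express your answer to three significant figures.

The assembly work is the sum of pairwise potential energies, U = Σ_{i<j} kqᵢqⱼ/rᵢⱼ.
Pair separations: r₁₂ = 1.07 m, r₁₃ = 1.27 m, r₁₄ = 1.01 m, r₂₃ = 0.204 m, r₂₄ = 0.0570 m, r₃₄ = 0.261 m.
Summing all 6 pair terms gives U = -4.57×10⁻⁷ J.

-4.57×10⁻⁷ J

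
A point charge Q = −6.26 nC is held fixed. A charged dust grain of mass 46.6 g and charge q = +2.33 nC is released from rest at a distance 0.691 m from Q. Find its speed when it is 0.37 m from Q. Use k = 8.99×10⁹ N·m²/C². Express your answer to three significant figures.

Only the electrostatic force acts, so mechanical energy is conserved: ½mv² = U₁ − U₂ = kQq(1/r₁ − 1/r₂).
U₁ − U₂ = (8.99×10⁹ N·m²/C²)(-6.26×10⁻⁹ C)(2.33×10⁻⁹ C)(1/0.691 − 1/0.370) = 1.65×10⁻⁷ J.
v = √(2·1.65×10⁻⁷/0.0466) = 2.66×10⁻³ m/s.

2.66×10⁻³ m/s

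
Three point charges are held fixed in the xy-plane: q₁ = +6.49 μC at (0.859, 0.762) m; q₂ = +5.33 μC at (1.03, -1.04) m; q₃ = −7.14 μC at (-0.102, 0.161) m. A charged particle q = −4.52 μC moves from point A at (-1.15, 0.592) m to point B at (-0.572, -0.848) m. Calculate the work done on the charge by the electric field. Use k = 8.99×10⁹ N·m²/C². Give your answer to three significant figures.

0.0417 J

The work done by the electric force is W_field = −ΔU = −q(V_B − V_A) = q(V_A − V_B).
At A: distances to the source charges are 2.02 m, 2.72 m, 1.13 m; V_A = Σ kqᵢ/rᵢ = -1.01×10⁴ V.
At B: distances to the source charges are 2.15 m, 1.61 m, 1.11 m; V_B = Σ kqᵢ/rᵢ = -882 V.
ΔV = V_B − V_A = 9230 V.
W_field = −qΔV = −(-4.52×10⁻⁶ C)(9230 V) = 0.0417 J.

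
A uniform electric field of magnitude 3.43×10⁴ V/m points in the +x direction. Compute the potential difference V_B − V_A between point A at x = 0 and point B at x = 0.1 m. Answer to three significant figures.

-3430 V

In a uniform field, potential decreases in the direction of E: V_B − V_A = −E·Δx.
V_B − V_A = −(3.43×10⁴ V/m)(0.100 m) = -3430 V.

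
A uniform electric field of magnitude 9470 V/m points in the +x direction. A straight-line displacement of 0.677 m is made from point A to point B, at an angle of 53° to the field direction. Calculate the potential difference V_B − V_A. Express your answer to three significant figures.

Only the component of displacement along E changes the potential: ΔV = −E·d·cosθ.
ΔV = −(9470 V/m)(0.677 m)cos53° = -3860 V.

-3860 V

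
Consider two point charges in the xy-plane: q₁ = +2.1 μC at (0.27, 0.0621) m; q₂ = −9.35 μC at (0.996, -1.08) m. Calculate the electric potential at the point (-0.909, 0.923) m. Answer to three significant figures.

Electric potential is a scalar, so the contributions from each charge add algebraically: V = Σ kqᵢ/rᵢ.
Distances from the field point to each charge: r₁ = 1.46 m, r₂ = 2.76 m.
V = k[(2.10×10⁻⁶)/(1.46) + (-9.35×10⁻⁶)/(2.76)] = -1.75×10⁴ V.

-1.75×10⁴ V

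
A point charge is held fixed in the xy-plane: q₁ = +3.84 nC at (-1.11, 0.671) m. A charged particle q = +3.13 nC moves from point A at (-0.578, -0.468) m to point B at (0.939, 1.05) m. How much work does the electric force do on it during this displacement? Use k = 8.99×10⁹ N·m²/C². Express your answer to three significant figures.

The work done by the electric force is W_field = −ΔU = −q(V_B − V_A) = q(V_A − V_B).
At A: distance to the source charge is 1.26 m; V_A = kq₁/r = 27.5 V.
At B: distance to the source charge is 2.08 m; V_B = kq₁/r = 16.6 V.
ΔV = V_B − V_A = -10.9 V.
W_field = −qΔV = −(3.13×10⁻⁹ C)(-10.9 V) = 3.41×10⁻⁸ J.

3.41×10⁻⁸ J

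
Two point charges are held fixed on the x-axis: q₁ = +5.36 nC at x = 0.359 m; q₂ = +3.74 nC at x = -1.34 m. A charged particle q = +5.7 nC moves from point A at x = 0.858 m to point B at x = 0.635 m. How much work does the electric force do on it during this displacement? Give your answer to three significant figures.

The work done by the electric force is W_field = −ΔU = −q(V_B − V_A) = q(V_A − V_B).
At A: distances to the source charges are 0.499 m, 2.20 m; V_A = Σ kqᵢ/rᵢ = 112 V.
At B: distances to the source charges are 0.276 m, 1.98 m; V_B = Σ kqᵢ/rᵢ = 192 V.
ΔV = V_B − V_A = 79.7 V.
W_field = −qΔV = −(5.70×10⁻⁹ C)(79.7 V) = -4.55×10⁻⁷ J.

-4.55×10⁻⁷ J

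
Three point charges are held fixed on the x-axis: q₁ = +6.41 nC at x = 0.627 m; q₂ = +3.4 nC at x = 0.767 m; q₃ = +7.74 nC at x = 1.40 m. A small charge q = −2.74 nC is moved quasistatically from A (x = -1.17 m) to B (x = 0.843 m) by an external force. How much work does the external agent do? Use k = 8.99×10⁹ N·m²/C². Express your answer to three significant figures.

For quasistatic motion the external work equals the change in potential energy: W_ext = qΔV = q(V_B − V_A).
At A: distances to the source charges are 1.80 m, 1.94 m, 2.57 m; V_A = Σ kqᵢ/rᵢ = 74.9 V.
At B: distances to the source charges are 0.216 m, 0.0760 m, 0.557 m; V_B = Σ kqᵢ/rᵢ = 794 V.
ΔV = V_B − V_A = 719 V.
W_ext = qΔV = (-2.74×10⁻⁹ C)(719 V) = -1.97×10⁻⁶ J.

-1.97×10⁻⁶ J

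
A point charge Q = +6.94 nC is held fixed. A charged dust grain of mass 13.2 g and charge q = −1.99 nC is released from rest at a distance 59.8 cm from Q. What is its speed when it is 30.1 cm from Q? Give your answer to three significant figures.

Only the electrostatic force acts, so mechanical energy is conserved: ½mv² = U₁ − U₂ = kQq(1/r₁ − 1/r₂).
U₁ − U₂ = (8.99×10⁹ N·m²/C²)(6.94×10⁻⁹ C)(-1.99×10⁻⁹ C)(1/0.598 − 1/0.301) = 2.05×10⁻⁷ J.
v = √(2·2.05×10⁻⁷/0.0132) = 5.57×10⁻³ m/s.

5.57×10⁻³ m/s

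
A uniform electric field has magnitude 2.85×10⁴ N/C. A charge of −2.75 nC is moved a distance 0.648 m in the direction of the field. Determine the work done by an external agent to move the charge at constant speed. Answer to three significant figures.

The potential change for a displacement 0.648 m in the direction of the field is ΔV = −Ed = -1.85×10⁴ V.
W_ext = qΔV = 5.08×10⁻⁵ J.

5.08×10⁻⁵ J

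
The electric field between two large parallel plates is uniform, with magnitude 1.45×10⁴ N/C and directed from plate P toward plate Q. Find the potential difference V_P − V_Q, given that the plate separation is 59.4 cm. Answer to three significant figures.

8610 V

In a uniform field, potential decreases in the direction of E: ΔV = −E·d for a displacement d parallel to E.
Going from Q to P is a displacement of 59.4 cm opposite to the field, so V_P − V_Q = +Ed = 8610 V.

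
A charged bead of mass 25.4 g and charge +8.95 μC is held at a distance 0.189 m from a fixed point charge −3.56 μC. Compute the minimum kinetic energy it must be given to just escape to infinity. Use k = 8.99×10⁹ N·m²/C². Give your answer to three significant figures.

To just escape, total mechanical energy must reach zero at infinity: ½mv²_min + U = 0, so ½mv²_min = −U = |kQq|/r.
|U| = |kQq|/r = (8.99×10⁹ N·m²/C²)(3.56×10⁻⁶)(8.95×10⁻⁶)/(0.189) = 1.52 J.

1.52 J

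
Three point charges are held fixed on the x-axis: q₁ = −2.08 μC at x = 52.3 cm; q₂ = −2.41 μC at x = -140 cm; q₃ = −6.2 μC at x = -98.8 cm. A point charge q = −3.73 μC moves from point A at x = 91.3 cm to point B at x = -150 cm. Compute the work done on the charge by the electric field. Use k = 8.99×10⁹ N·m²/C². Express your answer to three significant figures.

The work done by the electric force is W_field = −ΔU = −q(V_B − V_A) = q(V_A − V_B).
At A: distances to the source charges are 0.390 m, 2.31 m, 1.90 m; V_A = Σ kqᵢ/rᵢ = -8.66×10⁴ V.
At B: distances to the source charges are 2.02 m, 0.100 m, 0.512 m; V_B = Σ kqᵢ/rᵢ = -3.35×10⁵ V.
ΔV = V_B − V_A = -2.48×10⁵ V.
W_field = −qΔV = −(-3.73×10⁻⁶ C)(-2.48×10⁵ V) = -0.926 J.

-0.926 J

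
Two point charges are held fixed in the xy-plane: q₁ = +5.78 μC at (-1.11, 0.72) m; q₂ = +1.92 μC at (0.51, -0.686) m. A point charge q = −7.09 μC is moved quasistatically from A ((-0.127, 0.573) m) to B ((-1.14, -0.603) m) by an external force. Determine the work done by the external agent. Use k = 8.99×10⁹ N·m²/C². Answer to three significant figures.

0.105 J

For quasistatic motion the external work equals the change in potential energy: W_ext = qΔV = q(V_B − V_A).
At A: distances to the source charges are 0.994 m, 1.41 m; V_A = Σ kqᵢ/rᵢ = 6.45×10⁴ V.
At B: distances to the source charges are 1.32 m, 1.65 m; V_B = Σ kqᵢ/rᵢ = 4.97×10⁴ V.
ΔV = V_B − V_A = -1.48×10⁴ V.
W_ext = qΔV = (-7.09×10⁻⁶ C)(-1.48×10⁴ V) = 0.105 J.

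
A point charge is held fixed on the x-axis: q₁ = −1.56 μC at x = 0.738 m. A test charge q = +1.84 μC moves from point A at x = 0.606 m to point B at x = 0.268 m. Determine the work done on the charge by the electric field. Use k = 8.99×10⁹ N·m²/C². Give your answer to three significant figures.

-0.141 J

The work done by the electric force is W_field = −ΔU = −q(V_B − V_A) = q(V_A − V_B).
At A: distance to the source charge is 0.132 m; V_A = kq₁/r = -1.06×10⁵ V.
At B: distance to the source charge is 0.470 m; V_B = kq₁/r = -2.98×10⁴ V.
ΔV = V_B − V_A = 7.64×10⁴ V.
W_field = −qΔV = −(1.84×10⁻⁶ C)(7.64×10⁴ V) = -0.141 J.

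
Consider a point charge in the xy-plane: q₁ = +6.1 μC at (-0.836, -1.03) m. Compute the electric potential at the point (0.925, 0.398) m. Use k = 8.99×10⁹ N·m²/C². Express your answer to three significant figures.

2.42×10⁴ V

The total potential is the scalar sum of each charge's contribution, V = Σ kqᵢ/rᵢ.
Distances from the field point to each charge: r₁ = 2.27 m.
V = k[(6.10×10⁻⁶)/(2.27)] = 2.42×10⁴ V.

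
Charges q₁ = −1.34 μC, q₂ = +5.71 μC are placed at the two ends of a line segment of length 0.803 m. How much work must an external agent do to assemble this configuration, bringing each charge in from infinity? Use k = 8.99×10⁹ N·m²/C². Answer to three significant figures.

The assembly work is the sum of pairwise potential energies, U = Σ_{i<j} kqᵢqⱼ/rᵢⱼ.
The separation is r = 0.803 m.
U = (-0.0857) = -0.0857 J.

-0.0857 J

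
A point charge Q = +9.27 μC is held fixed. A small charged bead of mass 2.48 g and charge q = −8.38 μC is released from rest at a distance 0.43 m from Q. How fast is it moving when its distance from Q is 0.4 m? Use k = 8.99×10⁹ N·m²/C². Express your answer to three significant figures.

Only the electrostatic force acts, so mechanical energy is conserved: ½mv² = U₁ − U₂ = kQq(1/r₁ − 1/r₂).
U₁ − U₂ = (8.99×10⁹ N·m²/C²)(9.27×10⁻⁶ C)(-8.38×10⁻⁶ C)(1/0.430 − 1/0.400) = 0.122 J.
v = √(2·0.122/2.48×10⁻³) = 9.91 m/s.

9.91 m/s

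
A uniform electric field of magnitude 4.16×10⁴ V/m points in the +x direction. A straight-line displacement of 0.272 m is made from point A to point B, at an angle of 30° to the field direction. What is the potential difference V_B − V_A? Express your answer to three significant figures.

Only the component of displacement along E changes the potential: ΔV = −E·d·cosθ.
ΔV = −(4.16×10⁴ V/m)(0.272 m)cos30° = -9800 V.

-9800 V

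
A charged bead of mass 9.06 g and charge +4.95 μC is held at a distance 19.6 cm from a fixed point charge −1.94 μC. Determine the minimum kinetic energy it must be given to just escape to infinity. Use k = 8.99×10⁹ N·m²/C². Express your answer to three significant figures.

0.440 J

To just escape, total mechanical energy must reach zero at infinity: ½mv²_min + U = 0, so ½mv²_min = −U = |kQq|/r.
|U| = |kQq|/r = (8.99×10⁹ N·m²/C²)(1.94×10⁻⁶)(4.95×10⁻⁶)/(0.196) = 0.440 J.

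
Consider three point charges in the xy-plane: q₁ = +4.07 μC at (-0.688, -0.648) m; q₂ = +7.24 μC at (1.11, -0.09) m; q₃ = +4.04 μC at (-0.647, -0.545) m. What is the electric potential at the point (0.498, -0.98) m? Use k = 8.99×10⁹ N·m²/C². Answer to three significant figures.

1.20×10⁵ V

Electric potential is a scalar, so the contributions from each charge add algebraically: V = Σ kqᵢ/rᵢ.
Distances from the field point to each charge: r₁ = 1.23 m, r₂ = 1.08 m, r₃ = 1.22 m.
V = k[(4.07×10⁻⁶)/(1.23) + (7.24×10⁻⁶)/(1.08) + (4.04×10⁻⁶)/(1.22)] = 1.20×10⁵ V.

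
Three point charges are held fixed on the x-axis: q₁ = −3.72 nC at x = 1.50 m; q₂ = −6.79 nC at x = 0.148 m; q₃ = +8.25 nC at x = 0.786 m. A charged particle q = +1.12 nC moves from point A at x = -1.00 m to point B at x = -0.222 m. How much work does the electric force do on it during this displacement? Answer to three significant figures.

9.61×10⁻⁸ J

The work done by the electric force is W_field = −ΔU = −q(V_B − V_A) = q(V_A − V_B).
At A: distances to the source charges are 2.50 m, 1.15 m, 1.79 m; V_A = Σ kqᵢ/rᵢ = -25.0 V.
At B: distances to the source charges are 1.72 m, 0.370 m, 1.01 m; V_B = Σ kqᵢ/rᵢ = -111 V.
ΔV = V_B − V_A = -85.8 V.
W_field = −qΔV = −(1.12×10⁻⁹ C)(-85.8 V) = 9.61×10⁻⁸ J.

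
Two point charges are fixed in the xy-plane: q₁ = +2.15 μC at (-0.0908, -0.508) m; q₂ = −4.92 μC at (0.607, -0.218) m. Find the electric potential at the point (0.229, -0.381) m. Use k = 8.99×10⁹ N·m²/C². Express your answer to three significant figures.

-5.13×10⁴ V

Electric potential is a scalar, so the contributions from each charge add algebraically: V = Σ kqᵢ/rᵢ.
Distances from the field point to each charge: r₁ = 0.344 m, r₂ = 0.412 m.
V = k[(2.15×10⁻⁶)/(0.344) + (-4.92×10⁻⁶)/(0.412)] = -5.13×10⁴ V.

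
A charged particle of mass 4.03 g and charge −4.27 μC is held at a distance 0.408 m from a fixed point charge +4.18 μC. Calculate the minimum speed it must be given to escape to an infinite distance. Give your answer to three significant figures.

To just escape, total mechanical energy must reach zero at infinity: ½mv²_min + U = 0, so ½mv²_min = −U = |kQq|/r.
|U| = |kQq|/r = (8.99×10⁹ N·m²/C²)(4.18×10⁻⁶)(4.27×10⁻⁶)/(0.408) = 0.393 J.
v_min = √(2|U|/m) = √(2·0.393/4.03×10⁻³) = 14.0 m/s.

14.0 m/s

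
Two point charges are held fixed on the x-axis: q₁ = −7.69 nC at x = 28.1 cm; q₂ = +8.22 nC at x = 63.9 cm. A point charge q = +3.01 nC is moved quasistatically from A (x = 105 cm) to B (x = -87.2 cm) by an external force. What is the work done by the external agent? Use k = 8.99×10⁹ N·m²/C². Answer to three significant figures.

-3.04×10⁻⁷ J

For quasistatic motion the external work equals the change in potential energy: W_ext = qΔV = q(V_B − V_A).
At A: distances to the source charges are 0.769 m, 0.411 m; V_A = Σ kqᵢ/rᵢ = 89.9 V.
At B: distances to the source charges are 1.15 m, 1.51 m; V_B = Σ kqᵢ/rᵢ = -11.1 V.
ΔV = V_B − V_A = -101 V.
W_ext = qΔV = (3.01×10⁻⁹ C)(-101 V) = -3.04×10⁻⁷ J.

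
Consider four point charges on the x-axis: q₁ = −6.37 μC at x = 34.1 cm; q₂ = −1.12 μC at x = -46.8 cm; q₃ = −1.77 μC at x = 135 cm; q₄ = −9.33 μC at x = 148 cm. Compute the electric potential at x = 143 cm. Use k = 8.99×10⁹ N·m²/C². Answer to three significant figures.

-1.93×10⁶ V

Electric potential is a scalar, so the contributions from each charge add algebraically: V = Σ kqᵢ/rᵢ.
Distances from the field point to each charge: r₁ = 1.09 m, r₂ = 1.90 m, r₃ = 0.0800 m, r₄ = 0.0500 m.
V = k[(-6.37×10⁻⁶)/(1.09) + (-1.12×10⁻⁶)/(1.90) + (-1.77×10⁻⁶)/(0.0800) + (-9.33×10⁻⁶)/(0.0500)] = -1.93×10⁶ V.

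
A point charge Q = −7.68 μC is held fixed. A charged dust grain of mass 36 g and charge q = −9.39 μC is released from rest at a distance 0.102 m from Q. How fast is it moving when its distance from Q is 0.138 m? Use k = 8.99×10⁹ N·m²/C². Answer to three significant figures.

9.60 m/s

Only the electrostatic force acts, so mechanical energy is conserved: ½mv² = U₁ − U₂ = kQq(1/r₁ − 1/r₂).
U₁ − U₂ = (8.99×10⁹ N·m²/C²)(-7.68×10⁻⁶ C)(-9.39×10⁻⁶ C)(1/0.102 − 1/0.138) = 1.66 J.
v = √(2·1.66/0.0360) = 9.60 m/s.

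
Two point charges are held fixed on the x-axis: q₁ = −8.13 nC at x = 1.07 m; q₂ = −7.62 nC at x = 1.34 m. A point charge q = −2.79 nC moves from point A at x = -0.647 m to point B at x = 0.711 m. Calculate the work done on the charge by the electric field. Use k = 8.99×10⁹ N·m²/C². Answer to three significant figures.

-6.57×10⁻⁷ J

The work done by the electric force is W_field = −ΔU = −q(V_B − V_A) = q(V_A − V_B).
At A: distances to the source charges are 1.72 m, 1.99 m; V_A = Σ kqᵢ/rᵢ = -77.0 V.
At B: distances to the source charges are 0.359 m, 0.629 m; V_B = Σ kqᵢ/rᵢ = -312 V.
ΔV = V_B − V_A = -235 V.
W_field = −qΔV = −(-2.79×10⁻⁹ C)(-235 V) = -6.57×10⁻⁷ J.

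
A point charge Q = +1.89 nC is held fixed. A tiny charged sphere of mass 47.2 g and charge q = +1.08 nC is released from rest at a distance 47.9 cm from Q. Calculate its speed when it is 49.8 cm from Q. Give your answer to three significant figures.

Only the electrostatic force acts, so mechanical energy is conserved: ½mv² = U₁ − U₂ = kQq(1/r₁ − 1/r₂).
U₁ − U₂ = (8.99×10⁹ N·m²/C²)(1.89×10⁻⁹ C)(1.08×10⁻⁹ C)(1/0.479 − 1/0.498) = 1.46×10⁻⁹ J.
v = √(2·1.46×10⁻⁹/0.0472) = 2.49×10⁻⁴ m/s.

2.49×10⁻⁴ m/s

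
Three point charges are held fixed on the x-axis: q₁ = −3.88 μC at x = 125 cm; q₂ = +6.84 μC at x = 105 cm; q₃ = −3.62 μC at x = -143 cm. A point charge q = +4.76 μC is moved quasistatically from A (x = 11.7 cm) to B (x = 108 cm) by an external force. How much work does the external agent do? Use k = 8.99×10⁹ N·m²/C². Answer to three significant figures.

8.65 J

For quasistatic motion the external work equals the change in potential energy: W_ext = qΔV = q(V_B − V_A).
At A: distances to the source charges are 1.13 m, 0.933 m, 1.55 m; V_A = Σ kqᵢ/rᵢ = 1.41×10⁴ V.
At B: distances to the source charges are 0.170 m, 0.0300 m, 2.51 m; V_B = Σ kqᵢ/rᵢ = 1.83×10⁶ V.
ΔV = V_B − V_A = 1.82×10⁶ V.
W_ext = qΔV = (4.76×10⁻⁶ C)(1.82×10⁶ V) = 8.65 J.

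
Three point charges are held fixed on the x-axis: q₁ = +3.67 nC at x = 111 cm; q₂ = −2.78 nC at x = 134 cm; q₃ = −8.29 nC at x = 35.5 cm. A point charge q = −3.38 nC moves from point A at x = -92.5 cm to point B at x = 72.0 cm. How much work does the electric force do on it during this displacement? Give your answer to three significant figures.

-3.61×10⁻⁷ J

The work done by the electric force is W_field = −ΔU = −q(V_B − V_A) = q(V_A − V_B).
At A: distances to the source charges are 2.04 m, 2.27 m, 1.28 m; V_A = Σ kqᵢ/rᵢ = -53.0 V.
At B: distances to the source charges are 0.390 m, 0.620 m, 0.365 m; V_B = Σ kqᵢ/rᵢ = -160 V.
ΔV = V_B − V_A = -107 V.
W_field = −qΔV = −(-3.38×10⁻⁹ C)(-107 V) = -3.61×10⁻⁷ J.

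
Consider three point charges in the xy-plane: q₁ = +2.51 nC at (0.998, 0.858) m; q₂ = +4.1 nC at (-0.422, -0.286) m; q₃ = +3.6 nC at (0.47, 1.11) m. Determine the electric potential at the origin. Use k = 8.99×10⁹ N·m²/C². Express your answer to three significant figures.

The total potential is the scalar sum of each charge's contribution, V = Σ kqᵢ/rᵢ.
Distances from the field point to each charge: r₁ = 1.32 m, r₂ = 0.510 m, r₃ = 1.21 m.
V = k[(2.51×10⁻⁹)/(1.32) + (4.10×10⁻⁹)/(0.510) + (3.60×10⁻⁹)/(1.21)] = 116 V.

116 V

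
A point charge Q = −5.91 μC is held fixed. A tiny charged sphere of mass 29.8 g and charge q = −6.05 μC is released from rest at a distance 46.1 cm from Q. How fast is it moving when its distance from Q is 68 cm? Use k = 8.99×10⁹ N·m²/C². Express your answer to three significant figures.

3.88 m/s

Only the electrostatic force acts, so mechanical energy is conserved: ½mv² = U₁ − U₂ = kQq(1/r₁ − 1/r₂).
U₁ − U₂ = (8.99×10⁹ N·m²/C²)(-5.91×10⁻⁶ C)(-6.05×10⁻⁶ C)(1/0.461 − 1/0.680) = 0.225 J.
v = √(2·0.225/0.0298) = 3.88 m/s.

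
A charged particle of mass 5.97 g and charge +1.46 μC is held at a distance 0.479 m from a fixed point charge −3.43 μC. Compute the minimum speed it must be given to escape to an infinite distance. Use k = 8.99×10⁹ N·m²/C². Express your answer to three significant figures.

To just escape, total mechanical energy must reach zero at infinity: ½mv²_min + U = 0, so ½mv²_min = −U = |kQq|/r.
|U| = |kQq|/r = (8.99×10⁹ N·m²/C²)(3.43×10⁻⁶)(1.46×10⁻⁶)/(0.479) = 0.0940 J.
v_min = √(2|U|/m) = √(2·0.0940/5.97×10⁻³) = 5.61 m/s.

5.61 m/s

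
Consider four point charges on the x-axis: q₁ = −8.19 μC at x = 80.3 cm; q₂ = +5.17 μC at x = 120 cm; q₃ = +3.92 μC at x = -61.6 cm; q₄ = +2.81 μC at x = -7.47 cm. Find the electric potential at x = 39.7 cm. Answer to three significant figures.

-3.51×10⁴ V

Electric potential is a scalar, so the contributions from each charge add algebraically: V = Σ kqᵢ/rᵢ.
Distances from the field point to each charge: r₁ = 0.406 m, r₂ = 0.803 m, r₃ = 1.01 m, r₄ = 0.472 m.
V = k[(-8.19×10⁻⁶)/(0.406) + (5.17×10⁻⁶)/(0.803) + (3.92×10⁻⁶)/(1.01) + (2.81×10⁻⁶)/(0.472)] = -3.51×10⁴ V.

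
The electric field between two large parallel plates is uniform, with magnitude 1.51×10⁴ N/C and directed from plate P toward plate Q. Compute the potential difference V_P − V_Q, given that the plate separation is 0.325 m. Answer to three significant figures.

4910 V

In a uniform field, potential decreases in the direction of E: ΔV = −E·d for a displacement d parallel to E.
Going from Q to P is a displacement of 0.325 m opposite to the field, so V_P − V_Q = +Ed = 4910 V.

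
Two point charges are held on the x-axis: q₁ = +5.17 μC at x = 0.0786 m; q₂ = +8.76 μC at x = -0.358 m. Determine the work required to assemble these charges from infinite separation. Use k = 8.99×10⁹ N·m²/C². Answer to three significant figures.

0.933 J

The work to assemble the configuration equals its total potential energy, U = Σ kqᵢqⱼ/rᵢⱼ over all pairs.
Pair separations: r₁₂ = 0.437 m.
U = (0.933) = 0.933 J.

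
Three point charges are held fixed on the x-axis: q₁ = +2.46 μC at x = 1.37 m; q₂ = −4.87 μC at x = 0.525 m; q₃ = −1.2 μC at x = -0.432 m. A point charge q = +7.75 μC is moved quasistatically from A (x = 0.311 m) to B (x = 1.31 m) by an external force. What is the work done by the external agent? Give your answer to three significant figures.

3.91 J

For quasistatic motion the external work equals the change in potential energy: W_ext = qΔV = q(V_B − V_A).
At A: distances to the source charges are 1.06 m, 0.214 m, 0.743 m; V_A = Σ kqᵢ/rᵢ = -1.98×10⁵ V.
At B: distances to the source charges are 0.0600 m, 0.785 m, 1.74 m; V_B = Σ kqᵢ/rᵢ = 3.07×10⁵ V.
ΔV = V_B − V_A = 5.05×10⁵ V.
W_ext = qΔV = (7.75×10⁻⁶ C)(5.05×10⁵ V) = 3.91 J.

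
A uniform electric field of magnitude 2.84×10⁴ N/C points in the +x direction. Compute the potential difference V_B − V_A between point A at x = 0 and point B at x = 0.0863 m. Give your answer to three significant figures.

In a uniform field, potential decreases in the direction of E: V_B − V_A = −E·Δx.
V_B − V_A = −(2.84×10⁴ V/m)(0.0863 m) = -2450 V.

-2450 V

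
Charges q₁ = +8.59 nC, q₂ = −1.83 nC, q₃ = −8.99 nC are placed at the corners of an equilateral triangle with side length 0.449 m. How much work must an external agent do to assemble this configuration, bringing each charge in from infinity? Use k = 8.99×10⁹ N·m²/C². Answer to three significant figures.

-1.53×10⁻⁶ J

The assembly work is the sum of pairwise potential energies, U = Σ_{i<j} kqᵢqⱼ/rᵢⱼ.
All three pair separations equal the side length, 0.449 m.
U = (-3.15×10⁻⁷) + (-1.55×10⁻⁶) + (3.29×10⁻⁷) = -1.53×10⁻⁶ J.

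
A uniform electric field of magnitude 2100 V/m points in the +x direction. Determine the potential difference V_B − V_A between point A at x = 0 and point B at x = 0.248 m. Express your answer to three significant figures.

In a uniform field, potential decreases in the direction of E: V_B − V_A = −E·Δx.
V_B − V_A = −(2100 V/m)(0.248 m) = -521 V.

-521 V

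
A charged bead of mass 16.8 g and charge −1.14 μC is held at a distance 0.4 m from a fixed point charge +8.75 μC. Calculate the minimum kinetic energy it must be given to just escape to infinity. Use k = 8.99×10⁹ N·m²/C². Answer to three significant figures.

0.224 J

To just escape, total mechanical energy must reach zero at infinity: ½mv²_min + U = 0, so ½mv²_min = −U = |kQq|/r.
|U| = |kQq|/r = (8.99×10⁹ N·m²/C²)(8.75×10⁻⁶)(1.14×10⁻⁶)/(0.400) = 0.224 J.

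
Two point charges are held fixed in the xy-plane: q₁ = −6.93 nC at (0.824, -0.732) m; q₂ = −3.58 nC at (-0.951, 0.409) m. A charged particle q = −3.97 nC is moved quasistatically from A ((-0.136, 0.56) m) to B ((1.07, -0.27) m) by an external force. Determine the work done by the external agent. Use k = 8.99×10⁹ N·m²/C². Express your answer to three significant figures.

2.25×10⁻⁷ J

For quasistatic motion the external work equals the change in potential energy: W_ext = qΔV = q(V_B − V_A).
At A: distances to the source charges are 1.61 m, 0.829 m; V_A = Σ kqᵢ/rᵢ = -77.5 V.
At B: distances to the source charges are 0.523 m, 2.13 m; V_B = Σ kqᵢ/rᵢ = -134 V.
ΔV = V_B − V_A = -56.6 V.
W_ext = qΔV = (-3.97×10⁻⁹ C)(-56.6 V) = 2.25×10⁻⁷ J.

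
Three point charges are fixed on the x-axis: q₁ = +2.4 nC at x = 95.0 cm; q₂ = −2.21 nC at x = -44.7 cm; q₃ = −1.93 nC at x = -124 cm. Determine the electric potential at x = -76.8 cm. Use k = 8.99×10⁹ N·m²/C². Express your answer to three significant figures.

-86.1 V

The total potential is the scalar sum of each charge's contribution, V = Σ kqᵢ/rᵢ.
Distances from the field point to each charge: r₁ = 1.72 m, r₂ = 0.321 m, r₃ = 0.472 m.
V = k[(2.40×10⁻⁹)/(1.72) + (-2.21×10⁻⁹)/(0.321) + (-1.93×10⁻⁹)/(0.472)] = -86.1 V.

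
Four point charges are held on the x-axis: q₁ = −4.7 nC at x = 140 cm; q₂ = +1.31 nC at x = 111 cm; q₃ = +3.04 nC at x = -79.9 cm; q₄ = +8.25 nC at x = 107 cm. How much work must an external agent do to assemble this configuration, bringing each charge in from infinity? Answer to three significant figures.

1.26×10⁻⁶ J

The work to assemble the configuration equals its total potential energy, U = Σ kqᵢqⱼ/rᵢⱼ over all pairs.
Pair separations: r₁₂ = 0.290 m, r₁₃ = 2.20 m, r₁₄ = 0.330 m, r₂₃ = 1.91 m, r₂₄ = 0.0400 m, r₃₄ = 1.87 m.
Summing all 6 pair terms gives U = 1.26×10⁻⁶ J.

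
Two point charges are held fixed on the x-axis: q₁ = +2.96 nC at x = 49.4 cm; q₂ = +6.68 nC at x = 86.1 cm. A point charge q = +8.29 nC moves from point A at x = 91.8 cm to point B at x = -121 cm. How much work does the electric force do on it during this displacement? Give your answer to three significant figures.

The work done by the electric force is W_field = −ΔU = −q(V_B − V_A) = q(V_A − V_B).
At A: distances to the source charges are 0.424 m, 0.0570 m; V_A = Σ kqᵢ/rᵢ = 1120 V.
At B: distances to the source charges are 1.70 m, 2.07 m; V_B = Σ kqᵢ/rᵢ = 44.6 V.
ΔV = V_B − V_A = -1070 V.
W_field = −qΔV = −(8.29×10⁻⁹ C)(-1070 V) = 8.88×10⁻⁶ J.

8.88×10⁻⁶ J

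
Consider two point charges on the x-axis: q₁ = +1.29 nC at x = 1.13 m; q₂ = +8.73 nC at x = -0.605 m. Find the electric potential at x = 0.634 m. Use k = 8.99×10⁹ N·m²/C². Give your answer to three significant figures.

86.7 V

Electric potential is a scalar, so the contributions from each charge add algebraically: V = Σ kqᵢ/rᵢ.
Distances from the field point to each charge: r₁ = 0.496 m, r₂ = 1.24 m.
V = k[(1.29×10⁻⁹)/(0.496) + (8.73×10⁻⁹)/(1.24)] = 86.7 V.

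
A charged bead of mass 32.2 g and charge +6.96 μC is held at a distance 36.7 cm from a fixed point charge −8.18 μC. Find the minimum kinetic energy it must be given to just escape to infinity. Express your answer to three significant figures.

1.39 J

To just escape, total mechanical energy must reach zero at infinity: ½mv²_min + U = 0, so ½mv²_min = −U = |kQq|/r.
|U| = |kQq|/r = (8.99×10⁹ N·m²/C²)(8.18×10⁻⁶)(6.96×10⁻⁶)/(0.367) = 1.39 J.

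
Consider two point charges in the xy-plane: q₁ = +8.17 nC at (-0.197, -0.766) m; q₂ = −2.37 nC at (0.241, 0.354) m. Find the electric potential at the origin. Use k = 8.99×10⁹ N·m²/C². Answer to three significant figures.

43.1 V

Electric potential is a scalar, so the contributions from each charge add algebraically: V = Σ kqᵢ/rᵢ.
Distances from the field point to each charge: r₁ = 0.791 m, r₂ = 0.428 m.
V = k[(8.17×10⁻⁹)/(0.791) + (-2.37×10⁻⁹)/(0.428)] = 43.1 V.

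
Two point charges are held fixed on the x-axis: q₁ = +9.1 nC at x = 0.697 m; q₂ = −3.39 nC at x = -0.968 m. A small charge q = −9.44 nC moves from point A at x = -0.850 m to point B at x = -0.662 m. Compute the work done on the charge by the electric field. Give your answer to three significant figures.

The work done by the electric force is W_field = −ΔU = −q(V_B − V_A) = q(V_A − V_B).
At A: distances to the source charges are 1.55 m, 0.118 m; V_A = Σ kqᵢ/rᵢ = -205 V.
At B: distances to the source charges are 1.36 m, 0.306 m; V_B = Σ kqᵢ/rᵢ = -39.4 V.
ΔV = V_B − V_A = 166 V.
W_field = −qΔV = −(-9.44×10⁻⁹ C)(166 V) = 1.57×10⁻⁶ J.

1.57×10⁻⁶ J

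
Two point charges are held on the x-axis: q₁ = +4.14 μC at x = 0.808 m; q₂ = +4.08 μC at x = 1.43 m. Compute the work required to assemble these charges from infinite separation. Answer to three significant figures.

0.244 J

The assembly work is the sum of pairwise potential energies, U = Σ_{i<j} kqᵢqⱼ/rᵢⱼ.
Pair separations: r₁₂ = 0.622 m.
U = (0.244) = 0.244 J.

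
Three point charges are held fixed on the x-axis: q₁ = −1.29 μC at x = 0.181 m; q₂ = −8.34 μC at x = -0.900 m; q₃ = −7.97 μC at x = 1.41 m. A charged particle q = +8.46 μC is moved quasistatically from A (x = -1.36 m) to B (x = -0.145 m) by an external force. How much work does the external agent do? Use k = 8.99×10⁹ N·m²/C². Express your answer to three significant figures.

0.131 J

For quasistatic motion the external work equals the change in potential energy: W_ext = qΔV = q(V_B − V_A).
At A: distances to the source charges are 1.54 m, 0.460 m, 2.77 m; V_A = Σ kqᵢ/rᵢ = -1.96×10⁵ V.
At B: distances to the source charges are 0.326 m, 0.755 m, 1.55 m; V_B = Σ kqᵢ/rᵢ = -1.81×10⁵ V.
ΔV = V_B − V_A = 1.54×10⁴ V.
W_ext = qΔV = (8.46×10⁻⁶ C)(1.54×10⁴ V) = 0.131 J.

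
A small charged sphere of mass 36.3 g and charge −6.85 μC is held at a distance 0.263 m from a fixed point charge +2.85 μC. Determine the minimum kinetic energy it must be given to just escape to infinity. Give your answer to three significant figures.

0.667 J

To just escape, total mechanical energy must reach zero at infinity: ½mv²_min + U = 0, so ½mv²_min = −U = |kQq|/r.
|U| = |kQq|/r = (8.99×10⁹ N·m²/C²)(2.85×10⁻⁶)(6.85×10⁻⁶)/(0.263) = 0.667 J.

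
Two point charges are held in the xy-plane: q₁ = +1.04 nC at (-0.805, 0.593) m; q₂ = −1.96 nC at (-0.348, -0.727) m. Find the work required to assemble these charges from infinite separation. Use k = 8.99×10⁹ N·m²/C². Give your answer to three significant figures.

The work to assemble the configuration equals its total potential energy, U = Σ kqᵢqⱼ/rᵢⱼ over all pairs.
Pair separations: r₁₂ = 1.40 m.
U = (-1.31×10⁻⁸) = -1.31×10⁻⁸ J.

-1.31×10⁻⁸ J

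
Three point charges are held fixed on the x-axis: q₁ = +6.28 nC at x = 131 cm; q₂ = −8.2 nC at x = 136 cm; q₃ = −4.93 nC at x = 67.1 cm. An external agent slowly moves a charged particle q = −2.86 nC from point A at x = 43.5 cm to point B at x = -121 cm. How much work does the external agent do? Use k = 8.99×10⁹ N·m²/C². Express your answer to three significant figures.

For quasistatic motion the external work equals the change in potential energy: W_ext = qΔV = q(V_B − V_A).
At A: distances to the source charges are 0.875 m, 0.925 m, 0.236 m; V_A = Σ kqᵢ/rᵢ = -203 V.
At B: distances to the source charges are 2.52 m, 2.57 m, 1.88 m; V_B = Σ kqᵢ/rᵢ = -29.8 V.
ΔV = V_B − V_A = 173 V.
W_ext = qΔV = (-2.86×10⁻⁹ C)(173 V) = -4.95×10⁻⁷ J.

-4.95×10⁻⁷ J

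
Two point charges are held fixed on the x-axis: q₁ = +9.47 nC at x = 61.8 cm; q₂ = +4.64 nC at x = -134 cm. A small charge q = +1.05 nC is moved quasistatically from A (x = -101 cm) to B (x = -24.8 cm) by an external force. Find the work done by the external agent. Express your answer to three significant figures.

For quasistatic motion the external work equals the change in potential energy: W_ext = qΔV = q(V_B − V_A).
At A: distances to the source charges are 1.63 m, 0.330 m; V_A = Σ kqᵢ/rᵢ = 179 V.
At B: distances to the source charges are 0.866 m, 1.09 m; V_B = Σ kqᵢ/rᵢ = 137 V.
ΔV = V_B − V_A = -42.2 V.
W_ext = qΔV = (1.05×10⁻⁹ C)(-42.2 V) = -4.43×10⁻⁸ J.

-4.43×10⁻⁸ J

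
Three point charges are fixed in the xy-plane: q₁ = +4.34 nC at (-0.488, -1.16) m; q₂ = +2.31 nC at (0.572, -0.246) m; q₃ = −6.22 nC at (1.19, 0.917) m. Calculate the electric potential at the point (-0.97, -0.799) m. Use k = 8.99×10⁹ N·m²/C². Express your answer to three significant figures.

57.2 V

Electric potential is a scalar, so the contributions from each charge add algebraically: V = Σ kqᵢ/rᵢ.
Distances from the field point to each charge: r₁ = 0.602 m, r₂ = 1.64 m, r₃ = 2.76 m.
V = k[(4.34×10⁻⁹)/(0.602) + (2.31×10⁻⁹)/(1.64) + (-6.22×10⁻⁹)/(2.76)] = 57.2 V.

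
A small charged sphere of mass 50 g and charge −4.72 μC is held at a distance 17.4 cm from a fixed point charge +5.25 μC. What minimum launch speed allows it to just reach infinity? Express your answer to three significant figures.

7.16 m/s

To just escape, total mechanical energy must reach zero at infinity: ½mv²_min + U = 0, so ½mv²_min = −U = |kQq|/r.
|U| = |kQq|/r = (8.99×10⁹ N·m²/C²)(5.25×10⁻⁶)(4.72×10⁻⁶)/(0.174) = 1.28 J.
v_min = √(2|U|/m) = √(2·1.28/0.0500) = 7.16 m/s.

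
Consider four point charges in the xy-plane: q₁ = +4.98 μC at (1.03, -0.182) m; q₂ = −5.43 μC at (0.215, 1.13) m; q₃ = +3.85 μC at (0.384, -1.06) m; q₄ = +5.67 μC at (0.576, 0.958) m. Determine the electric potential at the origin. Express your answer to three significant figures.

Electric potential is a scalar, so the contributions from each charge add algebraically: V = Σ kqᵢ/rᵢ.
Distances from the field point to each charge: r₁ = 1.05 m, r₂ = 1.15 m, r₃ = 1.13 m, r₄ = 1.12 m.
V = k[(4.98×10⁻⁶)/(1.05) + (-5.43×10⁻⁶)/(1.15) + (3.85×10⁻⁶)/(1.13) + (5.67×10⁻⁶)/(1.12)] = 7.67×10⁴ V.

7.67×10⁴ V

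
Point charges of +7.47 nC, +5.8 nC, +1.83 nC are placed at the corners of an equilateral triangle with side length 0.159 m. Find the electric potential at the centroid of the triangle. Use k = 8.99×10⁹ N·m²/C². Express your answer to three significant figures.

1480 V

The total potential is the scalar sum of each charge's contribution, V = Σ kqᵢ/rᵢ.
The distance from each vertex to the centroid is a/√3 = 0.0918 m.
V = k[(7.47×10⁻⁹)/(0.0918) + (5.80×10⁻⁹)/(0.0918) + (1.83×10⁻⁹)/(0.0918)] = 1480 V.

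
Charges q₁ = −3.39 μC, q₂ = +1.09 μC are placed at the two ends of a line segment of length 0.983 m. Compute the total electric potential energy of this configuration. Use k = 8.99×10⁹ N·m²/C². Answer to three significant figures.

-0.0338 J

The assembly work is the sum of pairwise potential energies, U = Σ_{i<j} kqᵢqⱼ/rᵢⱼ.
The separation is r = 0.983 m.
U = (-0.0338) = -0.0338 J.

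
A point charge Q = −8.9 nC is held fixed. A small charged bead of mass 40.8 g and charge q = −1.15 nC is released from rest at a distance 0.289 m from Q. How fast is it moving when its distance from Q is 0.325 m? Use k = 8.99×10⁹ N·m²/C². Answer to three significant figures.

1.31×10⁻³ m/s

Only the electrostatic force acts, so mechanical energy is conserved: ½mv² = U₁ − U₂ = kQq(1/r₁ − 1/r₂).
U₁ − U₂ = (8.99×10⁹ N·m²/C²)(-8.90×10⁻⁹ C)(-1.15×10⁻⁹ C)(1/0.289 − 1/0.325) = 3.53×10⁻⁸ J.
v = √(2·3.53×10⁻⁸/0.0408) = 1.31×10⁻³ m/s.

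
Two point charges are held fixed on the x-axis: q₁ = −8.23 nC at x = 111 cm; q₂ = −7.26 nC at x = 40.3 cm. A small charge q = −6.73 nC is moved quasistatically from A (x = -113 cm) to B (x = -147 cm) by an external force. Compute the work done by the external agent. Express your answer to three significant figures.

-8.13×10⁻⁸ J

For quasistatic motion the external work equals the change in potential energy: W_ext = qΔV = q(V_B − V_A).
At A: distances to the source charges are 2.24 m, 1.53 m; V_A = Σ kqᵢ/rᵢ = -75.6 V.
At B: distances to the source charges are 2.58 m, 1.87 m; V_B = Σ kqᵢ/rᵢ = -63.5 V.
ΔV = V_B − V_A = 12.1 V.
W_ext = qΔV = (-6.73×10⁻⁹ C)(12.1 V) = -8.13×10⁻⁸ J.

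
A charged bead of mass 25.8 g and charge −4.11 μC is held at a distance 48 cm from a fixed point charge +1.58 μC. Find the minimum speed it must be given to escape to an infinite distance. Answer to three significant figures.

To just escape, total mechanical energy must reach zero at infinity: ½mv²_min + U = 0, so ½mv²_min = −U = |kQq|/r.
|U| = |kQq|/r = (8.99×10⁹ N·m²/C²)(1.58×10⁻⁶)(4.11×10⁻⁶)/(0.480) = 0.122 J.
v_min = √(2|U|/m) = √(2·0.122/0.0258) = 3.07 m/s.

3.07 m/s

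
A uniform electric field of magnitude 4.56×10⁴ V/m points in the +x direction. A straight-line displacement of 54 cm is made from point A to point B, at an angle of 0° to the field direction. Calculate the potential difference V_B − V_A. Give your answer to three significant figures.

-2.46×10⁴ V

Only the component of displacement along E changes the potential: ΔV = −E·d·cosθ.
ΔV = −(4.56×10⁴ V/m)(0.540 m)cos0° = -2.46×10⁴ V.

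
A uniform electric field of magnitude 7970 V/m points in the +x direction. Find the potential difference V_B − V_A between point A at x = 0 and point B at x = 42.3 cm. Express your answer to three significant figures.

In a uniform field, potential decreases in the direction of E: V_B − V_A = −E·Δx.
V_B − V_A = −(7970 V/m)(0.423 m) = -3370 V.

-3370 V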